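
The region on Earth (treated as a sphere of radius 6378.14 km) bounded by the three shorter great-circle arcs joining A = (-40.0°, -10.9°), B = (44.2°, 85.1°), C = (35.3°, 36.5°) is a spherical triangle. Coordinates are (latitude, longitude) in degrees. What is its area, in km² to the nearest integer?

Side lengths (central angles): a = 0.6603, b = 1.5190, c = 2.1008 rad; semiperimeter s = 2.1401.
By l'Huilier's theorem, tan(E/4) = √[tan(s/2) tan((s−a)/2) tan((s−b)/2) tan((s−c)/2)], giving spherical excess E = 0.4087 rad.
Area = E·R² = 0.4087 × (6378.14)² ≈ 16626662 km².

16626662 km²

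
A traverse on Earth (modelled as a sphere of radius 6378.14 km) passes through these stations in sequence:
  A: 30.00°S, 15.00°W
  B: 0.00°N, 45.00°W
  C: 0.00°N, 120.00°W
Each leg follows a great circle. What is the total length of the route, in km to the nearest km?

Leg A→B: central angle 0.7227 rad, distance 4609.7 km.
Leg B→C: central angle 1.3090 rad, distance 8349.0 km.
Total: 4609.7 + 8349.0 ≈ 12959 km.

12959 km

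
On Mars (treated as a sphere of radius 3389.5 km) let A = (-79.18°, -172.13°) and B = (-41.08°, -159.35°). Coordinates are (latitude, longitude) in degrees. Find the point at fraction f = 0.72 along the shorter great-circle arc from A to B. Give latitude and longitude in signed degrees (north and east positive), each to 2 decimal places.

-51.81°, -160.51°

The central angle between A and B is δ = 0.6706 rad.
With f = 0.72, the slerp weights are sin((1−f)δ)/sin δ = 0.3004 and sin(fδ)/sin δ = 0.7471.
Weighted sum of the unit vectors: (0.3004)·(-0.1860,-0.0257,-0.9822) + (0.7471)·(-0.7054,-0.2658,-0.6571) = (-0.5828, -0.2063, -0.7860).
Converting back: φ = atan2(z, √(x²+y²)) = -51.81°, λ = atan2(y, x) = -160.51°.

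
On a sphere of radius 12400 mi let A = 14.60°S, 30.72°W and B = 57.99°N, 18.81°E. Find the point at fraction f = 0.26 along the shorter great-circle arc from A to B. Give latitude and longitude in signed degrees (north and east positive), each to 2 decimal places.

5.25°, -22.08°

The central angle between A and B is δ = 1.4513 rad.
With f = 0.26, the slerp weights are sin((1−f)δ)/sin δ = 0.8854 and sin(fδ)/sin δ = 0.3711.
Weighted sum of the unit vectors: (0.8854)·(0.8319,-0.4943,-0.2521) + (0.3711)·(0.5018,0.1709,0.8480) = (0.9228, -0.3743, 0.0915).
Converting back: φ = atan2(z, √(x²+y²)) = 5.25°, λ = atan2(y, x) = -22.08°.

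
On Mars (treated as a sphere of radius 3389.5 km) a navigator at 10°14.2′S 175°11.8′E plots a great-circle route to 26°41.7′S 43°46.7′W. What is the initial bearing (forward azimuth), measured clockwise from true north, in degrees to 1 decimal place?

135.2°

With φ₁ = -0.1787, φ₂ = -0.4659, Δλ = 2.4614 rad, the forward-azimuth formula gives
θ = atan2( sin Δλ cos φ₂ , cos φ₁ sin φ₂ − sin φ₁ cos φ₂ cos Δλ ) = atan2(0.5619, -0.5655) = 135.18°.
So the initial bearing is 135.2°.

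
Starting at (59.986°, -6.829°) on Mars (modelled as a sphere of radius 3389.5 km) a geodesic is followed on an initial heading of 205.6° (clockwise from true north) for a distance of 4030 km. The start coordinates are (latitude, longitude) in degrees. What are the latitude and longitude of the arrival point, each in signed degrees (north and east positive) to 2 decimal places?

Angular distance δ = d/R = 4030/3389.5 = 1.18897 rad; initial bearing θ = 3.5884 rad.
sin φ₂ = sin φ₁ cos δ + cos φ₁ sin δ cos θ = (0.8659)(0.3726) + (0.5002)(0.9280)(-0.9018) = -0.0960, so φ₂ = -5.51°.
Δλ = atan2(sin θ sin δ cos φ₁, cos δ − sin φ₁ sin φ₂) = atan2(-0.2006, 0.4557) = -23.755°.
λ₂ = -6.829° − 23.755° = -30.58°.

-5.51°, -30.58°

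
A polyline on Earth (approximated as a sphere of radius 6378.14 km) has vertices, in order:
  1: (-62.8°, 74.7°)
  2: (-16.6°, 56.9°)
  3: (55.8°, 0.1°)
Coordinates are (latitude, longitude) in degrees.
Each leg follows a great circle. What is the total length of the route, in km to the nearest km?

14970 km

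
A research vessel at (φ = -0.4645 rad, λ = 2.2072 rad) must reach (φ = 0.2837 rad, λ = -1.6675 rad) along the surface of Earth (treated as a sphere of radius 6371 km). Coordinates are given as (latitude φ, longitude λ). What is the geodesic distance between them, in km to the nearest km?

15539 km

Let φ₁ = -0.4645 rad, φ₂ = 0.2837 rad, and Δλ = 2.4085 rad.
cos c = sin φ₁ sin φ₂ + cos φ₁ cos φ₂ cos Δλ = (-0.4480)(0.2799) + (0.8940)(0.9600)(-0.7431) = -0.76320,
so c = arccos(-0.76320) = 2.43905 rad.
Distance = R·c = 6371 × 2.4390 ≈ 15539 km.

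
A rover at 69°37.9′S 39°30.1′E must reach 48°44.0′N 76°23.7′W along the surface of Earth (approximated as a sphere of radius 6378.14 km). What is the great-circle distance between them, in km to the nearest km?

With latitudes φ₁ = -69.632°, φ₂ = 48.733° and longitude difference Δλ = -115.897°:
cos c = sin φ₁ sin φ₂ + cos φ₁ cos φ₂ cos Δλ = (-0.9375)(0.7516) + (0.3481)(0.6596)(-0.4367) = -0.80491,
so c = arccos(-0.80491) = 2.50632 rad.
Distance = R·c = 6378.14 × 2.5063 ≈ 15986 km.

15986 km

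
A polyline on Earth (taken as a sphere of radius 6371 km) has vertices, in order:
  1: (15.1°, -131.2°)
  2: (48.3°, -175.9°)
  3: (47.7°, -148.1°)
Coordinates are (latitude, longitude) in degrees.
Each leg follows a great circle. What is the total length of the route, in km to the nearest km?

7549 km

Leg 1→2: central angle 0.8619 rad, distance 5491.0 km.
Leg 2→3: central angle 0.3231 rad, distance 2058.2 km.
Total: 5491.0 + 2058.2 ≈ 7549 km.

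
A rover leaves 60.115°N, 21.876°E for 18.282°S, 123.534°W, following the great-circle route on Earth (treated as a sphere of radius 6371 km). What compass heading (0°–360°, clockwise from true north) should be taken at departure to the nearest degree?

314°

Δλ = -145.410° = -2.5379 rad.
y = sin Δλ · cos φ₂ = (-0.5677)(0.9495) = -0.5390
x = cos φ₁ sin φ₂ − sin φ₁ cos φ₂ cos Δλ = (0.4983)(-0.3137) − (0.8670)(0.9495)(-0.8232) = 0.5214
θ = atan2(y, x) = -45.95°; adding 360° gives 314°.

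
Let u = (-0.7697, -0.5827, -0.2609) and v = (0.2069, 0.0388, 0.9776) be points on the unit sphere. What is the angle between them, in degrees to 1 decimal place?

115.9°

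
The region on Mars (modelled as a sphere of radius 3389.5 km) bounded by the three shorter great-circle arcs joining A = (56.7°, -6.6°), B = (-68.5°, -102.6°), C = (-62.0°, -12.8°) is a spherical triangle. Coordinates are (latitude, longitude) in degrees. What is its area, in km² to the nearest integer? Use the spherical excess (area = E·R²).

Side lengths (central angles): a = 0.6057, b = 2.0734, c = 2.4959 rad; semiperimeter s = 2.5875.
By l'Huilier's theorem, tan(E/4) = √[tan(s/2) tan((s−a)/2) tan((s−b)/2) tan((s−c)/2)], giving spherical excess E = 0.9962 rad.
Area = E·R² = 0.9962 × (3389.5)² ≈ 11445244 km².

11445244 km²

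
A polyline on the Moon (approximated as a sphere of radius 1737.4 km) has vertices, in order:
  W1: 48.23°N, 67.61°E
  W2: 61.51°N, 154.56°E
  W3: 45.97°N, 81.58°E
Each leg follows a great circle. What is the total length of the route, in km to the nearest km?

2758 km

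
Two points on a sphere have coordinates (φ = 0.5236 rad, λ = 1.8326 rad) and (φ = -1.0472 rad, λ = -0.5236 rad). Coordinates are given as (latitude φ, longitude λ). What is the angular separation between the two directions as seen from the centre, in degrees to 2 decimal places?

137.66°

Let φ₁ = 0.5236 rad, φ₂ = -1.0472 rad, and Δλ = -2.3562 rad.
Haversine: a = sin²(Δφ/2) + cos φ₁ cos φ₂ sin²(Δλ/2) = 0.5000 + (0.8660)(0.5000)(0.8536) = 0.86960.
Central angle c = 2·arcsin(√a) = 2.40268 rad.
So the angular separation is 137.66°.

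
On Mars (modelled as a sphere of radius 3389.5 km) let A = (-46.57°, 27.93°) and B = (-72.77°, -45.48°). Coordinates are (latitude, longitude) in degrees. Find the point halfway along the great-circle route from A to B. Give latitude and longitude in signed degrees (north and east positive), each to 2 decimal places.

-63.93°, 7.74°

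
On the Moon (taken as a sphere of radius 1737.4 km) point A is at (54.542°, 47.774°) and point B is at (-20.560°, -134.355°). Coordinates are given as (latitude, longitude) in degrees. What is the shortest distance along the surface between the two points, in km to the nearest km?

In radians: φ₁ = 0.9519, φ₂ = -0.3588, Δλ = 177.871° = 3.1044 rad.
cos c = sin φ₁ sin φ₂ + cos φ₁ cos φ₂ cos Δλ = (0.8145)(-0.3512) + (0.5801)(0.9363)(-0.9993) = -0.82884,
so c = arccos(-0.82884) = 2.54782 rad.
Distance = R·c = 1737.4 × 2.5478 ≈ 4427 km.

4427 km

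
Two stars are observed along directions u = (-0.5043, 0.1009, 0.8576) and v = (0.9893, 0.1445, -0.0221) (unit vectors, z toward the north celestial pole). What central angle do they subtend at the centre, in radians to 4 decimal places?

2.0982 rad

u·v = -0.5033; |u| = 1.0000, |v| = 1.0000.
cos θ = (u·v)/(|u||v|) = -0.5033, so θ = 2.0982 rad.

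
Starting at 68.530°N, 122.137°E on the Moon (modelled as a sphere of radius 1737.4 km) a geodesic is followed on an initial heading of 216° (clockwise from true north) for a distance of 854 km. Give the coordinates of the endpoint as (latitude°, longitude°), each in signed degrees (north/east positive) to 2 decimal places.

42.90°, 99.88°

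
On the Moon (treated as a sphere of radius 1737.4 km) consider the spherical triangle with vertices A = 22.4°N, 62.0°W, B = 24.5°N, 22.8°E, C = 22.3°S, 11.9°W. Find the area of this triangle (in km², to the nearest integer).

2062399 km²

Side lengths (central angles): a = 1.0065, b = 1.1548, c = 1.3343 rad; semiperimeter s = 1.7478.
By l'Huilier's theorem, tan(E/4) = √[tan(s/2) tan((s−a)/2) tan((s−b)/2) tan((s−c)/2)], giving spherical excess E = 0.6832 rad.
Area = E·R² = 0.6832 × (1737.4)² ≈ 2062399 km².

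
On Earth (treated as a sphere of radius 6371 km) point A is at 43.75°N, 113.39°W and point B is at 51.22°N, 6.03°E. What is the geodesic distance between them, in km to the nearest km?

7954 km

With latitudes φ₁ = 43.750°, φ₂ = 51.220° and longitude difference Δλ = 119.420°:
cos c = sin φ₁ sin φ₂ + cos φ₁ cos φ₂ cos Δλ = (0.6915)(0.7796) + (0.7224)(0.6263)(-0.4912) = 0.31683,
so c = arccos(0.31683) = 1.24841 rad.
Distance = R·c = 6371 × 1.2484 ≈ 7954 km.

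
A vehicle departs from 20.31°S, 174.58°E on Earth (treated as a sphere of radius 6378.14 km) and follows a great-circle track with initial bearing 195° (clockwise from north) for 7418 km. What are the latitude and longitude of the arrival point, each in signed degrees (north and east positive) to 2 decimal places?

-75.75°, 99.68°

Angular distance δ = d/R = 7418/6378.14 = 1.16303 rad; initial bearing θ = 3.4034 rad.
sin φ₂ = sin φ₁ cos δ + cos φ₁ sin δ cos θ = (-0.3471)(0.3966) + (0.9378)(0.9180)(-0.9659) = -0.9692, so φ₂ = -75.75°.
Δλ = atan2(sin θ sin δ cos φ₁, cos δ − sin φ₁ sin φ₂) = atan2(-0.2228, 0.0601) = -74.898°.
λ₂ = 174.580° − 74.898° = 99.68°.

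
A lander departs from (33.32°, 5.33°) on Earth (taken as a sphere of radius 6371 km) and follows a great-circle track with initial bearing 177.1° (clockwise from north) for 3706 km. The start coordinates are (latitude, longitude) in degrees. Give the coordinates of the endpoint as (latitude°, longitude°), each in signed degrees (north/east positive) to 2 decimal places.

0.02°, 6.92°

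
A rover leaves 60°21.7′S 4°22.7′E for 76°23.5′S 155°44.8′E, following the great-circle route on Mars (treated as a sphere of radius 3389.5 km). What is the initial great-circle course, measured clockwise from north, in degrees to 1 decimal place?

170.3°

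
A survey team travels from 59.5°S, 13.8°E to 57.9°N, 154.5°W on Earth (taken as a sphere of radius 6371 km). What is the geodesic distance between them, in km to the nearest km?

In radians: φ₁ = -1.0385, φ₂ = 1.0105, Δλ = -168.300° = -2.9374 rad.
cos c = sin φ₁ sin φ₂ + cos φ₁ cos φ₂ cos Δλ = (-0.8616)(0.8471) + (0.5075)(0.5314)(-0.9792) = -0.99401,
so c = arccos(-0.99401) = 3.03205 rad.
Distance = R·c = 6371 × 3.0321 ≈ 19317 km.

19317 km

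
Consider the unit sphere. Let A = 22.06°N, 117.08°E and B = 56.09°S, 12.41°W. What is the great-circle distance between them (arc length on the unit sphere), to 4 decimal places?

2.2660

Let φ₁ = 0.3850 rad, φ₂ = -0.9790 rad, and Δλ = -2.2600 rad.
Haversine: a = sin²(Δφ/2) + cos φ₁ cos φ₂ sin²(Δλ/2) = 0.3973 + (0.9268)(0.5579)(0.8180) = 0.82026.
Central angle c = 2·arcsin(√a) = 2.26596 rad.
On the unit sphere the arc length equals the central angle: 2.2660.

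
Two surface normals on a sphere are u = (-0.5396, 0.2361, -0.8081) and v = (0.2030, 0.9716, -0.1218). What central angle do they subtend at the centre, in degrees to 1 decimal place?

77.4°

u·v = 0.2183; |u| = 1.0000, |v| = 1.0000.
cos θ = (u·v)/(|u||v|) = 0.2183, so θ = 77.4°.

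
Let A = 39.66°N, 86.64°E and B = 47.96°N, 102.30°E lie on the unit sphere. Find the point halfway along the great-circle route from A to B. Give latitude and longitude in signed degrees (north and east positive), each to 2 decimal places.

44.08°, 93.92°

Central angle δ = 0.2440 rad. Interpolating on the sphere with fraction f = 0.5:
P = [sin((1−f)δ)·A + sin(fδ)·B] / sin δ = 0.5037·A + 0.5037·B in Cartesian coordinates,
giving P = (-0.0491, 0.7167, 0.6956), i.e. latitude 44.08°, longitude 93.92°.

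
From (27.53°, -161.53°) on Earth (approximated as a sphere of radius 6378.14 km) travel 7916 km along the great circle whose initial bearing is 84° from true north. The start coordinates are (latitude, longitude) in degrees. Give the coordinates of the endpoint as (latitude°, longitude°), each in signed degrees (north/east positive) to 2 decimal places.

13.73°, -85.92°

Angular distance δ = d/R = 7916/6378.14 = 1.24111 rad; initial bearing θ = 1.4661 rad.
sin φ₂ = sin φ₁ cos δ + cos φ₁ sin δ cos θ = (0.4622)(0.3237) + (0.8868)(0.9461)(0.1045) = 0.2373, so φ₂ = 13.73°.
Δλ = atan2(sin θ sin δ cos φ₁, cos δ − sin φ₁ sin φ₂) = atan2(0.8344, 0.2140) = 75.613°.
λ₂ = -161.530° + 75.613° = -85.92°.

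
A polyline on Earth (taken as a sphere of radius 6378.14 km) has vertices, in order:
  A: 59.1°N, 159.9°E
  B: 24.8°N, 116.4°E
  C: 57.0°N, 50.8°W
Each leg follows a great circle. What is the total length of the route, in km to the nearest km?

Leg A→B: central angle 0.7981 rad, distance 5090.4 km.
Leg B→C: central angle 1.7015 rad, distance 10852.5 km.
Total: 5090.4 + 10852.5 ≈ 15943 km.

15943 km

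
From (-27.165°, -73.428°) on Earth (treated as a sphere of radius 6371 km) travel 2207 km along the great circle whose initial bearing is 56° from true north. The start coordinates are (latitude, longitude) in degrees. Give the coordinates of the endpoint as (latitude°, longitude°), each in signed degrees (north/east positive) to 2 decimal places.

-15.10°, -56.48°

Angular distance δ = d/R = 2207/6371 = 0.34641 rad; initial bearing θ = 0.9774 rad.
sin φ₂ = sin φ₁ cos δ + cos φ₁ sin δ cos θ = (-0.4566)(0.9406) + (0.8897)(0.3395)(0.5592) = -0.2605, so φ₂ = -15.10°.
Δλ = atan2(sin θ sin δ cos φ₁, cos δ − sin φ₁ sin φ₂) = atan2(0.2504, 0.8217) = 16.951°.
λ₂ = -73.428° + 16.951° = -56.48°.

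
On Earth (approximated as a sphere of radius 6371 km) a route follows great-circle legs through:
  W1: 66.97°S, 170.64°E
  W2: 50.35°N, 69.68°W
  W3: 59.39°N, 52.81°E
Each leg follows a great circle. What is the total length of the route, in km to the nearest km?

23029 km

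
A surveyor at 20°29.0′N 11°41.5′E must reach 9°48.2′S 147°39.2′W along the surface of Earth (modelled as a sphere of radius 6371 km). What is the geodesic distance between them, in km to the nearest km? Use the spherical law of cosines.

17504 km

In radians: φ₁ = 0.3575, φ₂ = -0.1711, Δλ = -159.345° = -2.7811 rad.
cos c = sin φ₁ sin φ₂ + cos φ₁ cos φ₂ cos Δλ = (0.3499)(-0.1703) + (0.9368)(0.9854)(-0.9357) = -0.92334,
so c = arccos(-0.92334) = 2.74749 rad.
Distance = R·c = 6371 × 2.7475 ≈ 17504 km.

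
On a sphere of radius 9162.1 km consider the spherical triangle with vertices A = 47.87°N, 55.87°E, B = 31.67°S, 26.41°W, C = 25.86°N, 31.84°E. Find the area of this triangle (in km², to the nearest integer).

10349777 km²

Side lengths (central angles): a = 1.3959, b = 0.5058, c = 1.8888 rad; semiperimeter s = 1.8952.
By l'Huilier's theorem, tan(E/4) = √[tan(s/2) tan((s−a)/2) tan((s−b)/2) tan((s−c)/2)], giving spherical excess E = 0.1233 rad.
Area = E·R² = 0.1233 × (9162.1)² ≈ 10349777 km².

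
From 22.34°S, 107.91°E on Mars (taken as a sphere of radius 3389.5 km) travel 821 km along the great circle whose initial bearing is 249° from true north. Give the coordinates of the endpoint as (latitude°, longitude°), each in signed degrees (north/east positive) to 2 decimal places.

Angular distance δ = d/R = 821/3389.5 = 0.24222 rad; initial bearing θ = 4.3459 rad.
sin φ₂ = sin φ₁ cos δ + cos φ₁ sin δ cos θ = (-0.3801)(0.9708) + (0.9249)(0.2399)(-0.3584) = -0.4485, so φ₂ = -26.65°.
Δλ = atan2(sin θ sin δ cos φ₁, cos δ − sin φ₁ sin φ₂) = atan2(-0.2071, 0.8003) = -14.509°.
λ₂ = 107.910° − 14.509° = 93.40°.

-26.65°, 93.40°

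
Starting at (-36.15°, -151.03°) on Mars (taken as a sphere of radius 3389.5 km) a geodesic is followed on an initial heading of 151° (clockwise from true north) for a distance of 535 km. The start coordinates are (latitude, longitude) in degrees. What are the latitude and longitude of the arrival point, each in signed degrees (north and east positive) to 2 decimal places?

-43.91°, -144.96°

Angular distance δ = d/R = 535/3389.5 = 0.15784 rad; initial bearing θ = 2.6354 rad.
sin φ₂ = sin φ₁ cos δ + cos φ₁ sin δ cos θ = (-0.5899)(0.9876) + (0.8075)(0.1572)(-0.8746) = -0.6936, so φ₂ = -43.91°.
Δλ = atan2(sin θ sin δ cos φ₁, cos δ − sin φ₁ sin φ₂) = atan2(0.0615, 0.5784) = 6.072°.
λ₂ = -151.030° + 6.072° = -144.96°.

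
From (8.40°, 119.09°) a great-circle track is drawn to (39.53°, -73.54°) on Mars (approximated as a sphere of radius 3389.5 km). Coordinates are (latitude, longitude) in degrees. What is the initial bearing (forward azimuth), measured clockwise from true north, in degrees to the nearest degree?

13°

Δλ = 167.370° = 2.9212 rad.
y = sin Δλ · cos φ₂ = (0.2187)(0.7713) = 0.1686
x = cos φ₁ sin φ₂ − sin φ₁ cos φ₂ cos Δλ = (0.9893)(0.6365) − (0.1461)(0.7713)(-0.9758) = 0.7396
θ = atan2(y, x) = 12.85°, so the bearing is 13°.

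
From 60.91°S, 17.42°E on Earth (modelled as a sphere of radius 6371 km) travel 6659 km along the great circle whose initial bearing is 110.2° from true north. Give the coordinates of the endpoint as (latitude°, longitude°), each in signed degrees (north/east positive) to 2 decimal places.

Angular distance δ = d/R = 6659/6371 = 1.04520 rad; initial bearing θ = 1.9234 rad.
sin φ₂ = sin φ₁ cos δ + cos φ₁ sin δ cos θ = (-0.8739)(0.5017) + (0.4862)(0.8650)(-0.3453) = -0.5837, so φ₂ = -35.71°.
Δλ = atan2(sin θ sin δ cos φ₁, cos δ − sin φ₁ sin φ₂) = atan2(0.3947, -0.0083) = 91.206°.
λ₂ = 17.420° + 91.206° = 108.63°.

-35.71°, 108.63°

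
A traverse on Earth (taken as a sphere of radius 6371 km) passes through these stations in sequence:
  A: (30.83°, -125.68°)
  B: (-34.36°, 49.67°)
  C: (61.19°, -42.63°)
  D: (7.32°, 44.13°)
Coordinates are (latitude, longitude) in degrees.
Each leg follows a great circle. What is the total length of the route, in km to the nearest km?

Leg A→B: central angle 3.0496 rad, distance 19428.9 km.
Leg B→C: central angle 2.1066 rad, distance 13420.9 km.
Leg C→D: central angle 1.4317 rad, distance 9121.3 km.
Total: 19428.9 + 13420.9 + 9121.3 ≈ 41971 km.

41971 km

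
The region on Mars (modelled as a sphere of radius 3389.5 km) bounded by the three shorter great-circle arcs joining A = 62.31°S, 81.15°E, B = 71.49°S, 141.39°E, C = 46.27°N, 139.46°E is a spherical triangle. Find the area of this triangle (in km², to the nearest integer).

8084546 km²

Side lengths (central angles): a = 2.0554, b = 2.0613, c = 0.4205 rad; semiperimeter s = 2.2686.
By l'Huilier's theorem, tan(E/4) = √[tan(s/2) tan((s−a)/2) tan((s−b)/2) tan((s−c)/2)], giving spherical excess E = 0.7037 rad.
Area = E·R² = 0.7037 × (3389.5)² ≈ 8084546 km².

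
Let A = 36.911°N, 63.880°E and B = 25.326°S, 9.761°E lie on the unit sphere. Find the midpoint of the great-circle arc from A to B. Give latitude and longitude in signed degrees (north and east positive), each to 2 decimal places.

The central angle between A and B is δ = 1.4033 rad.
With f = 0.5, the slerp weights are sin((1−f)δ)/sin δ = 0.6546 and sin(fδ)/sin δ = 0.6546.
Weighted sum of the unit vectors: (0.6546)·(0.3520,0.7179,0.6006) + (0.6546)·(0.8908,0.1532,-0.4278) = (0.8136, 0.5703, 0.1131).
Converting back: φ = atan2(z, √(x²+y²)) = 6.50°, λ = atan2(y, x) = 35.03°.

6.50°, 35.03°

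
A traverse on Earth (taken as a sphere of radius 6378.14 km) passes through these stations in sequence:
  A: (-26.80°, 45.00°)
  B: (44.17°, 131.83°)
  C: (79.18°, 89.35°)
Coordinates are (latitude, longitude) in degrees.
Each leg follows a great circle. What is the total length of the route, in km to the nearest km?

16095 km

Leg A→B: central angle 1.8533 rad, distance 11820.6 km.
Leg B→C: central angle 0.6702 rad, distance 4274.5 km.
Total: 11820.6 + 4274.5 ≈ 16095 km.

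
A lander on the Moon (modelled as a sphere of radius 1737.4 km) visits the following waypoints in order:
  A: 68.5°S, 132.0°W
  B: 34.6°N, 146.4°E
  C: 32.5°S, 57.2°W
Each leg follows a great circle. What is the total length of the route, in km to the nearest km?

8467 km

Leg A→B: central angle 2.0763 rad, distance 3607.4 km.
Leg B→C: central angle 2.7972 rad, distance 4859.8 km.
Total: 3607.4 + 4859.8 ≈ 8467 km.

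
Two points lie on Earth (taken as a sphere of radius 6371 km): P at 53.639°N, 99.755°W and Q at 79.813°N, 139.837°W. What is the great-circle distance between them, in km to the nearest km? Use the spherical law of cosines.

In radians: φ₁ = 0.9362, φ₂ = 1.3930, Δλ = -40.082° = -0.6996 rad.
cos c = sin φ₁ sin φ₂ + cos φ₁ cos φ₂ cos Δλ = (0.8053)(0.9842) + (0.5929)(0.1769)(0.7651) = 0.87283,
so c = arccos(0.87283) = 0.50982 rad.
Distance = R·c = 6371 × 0.5098 ≈ 3248 km.

3248 km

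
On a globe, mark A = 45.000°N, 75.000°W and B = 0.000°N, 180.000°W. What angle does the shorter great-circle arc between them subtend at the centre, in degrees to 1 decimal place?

In radians: φ₁ = 0.7854, φ₂ = 0.0000, Δλ = -105.000° = -1.8326 rad.
cos c = sin φ₁ sin φ₂ + cos φ₁ cos φ₂ cos Δλ = (0.7071)(0.0000) + (0.7071)(1.0000)(-0.2588) = -0.18301,
so c = arccos(-0.18301) = 1.75485 rad.
So the angular separation is 100.5°.

100.5°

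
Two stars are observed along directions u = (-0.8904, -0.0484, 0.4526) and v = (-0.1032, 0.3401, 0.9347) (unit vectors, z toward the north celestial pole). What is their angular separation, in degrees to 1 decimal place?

u·v = 0.4985; |u| = 1.0000, |v| = 1.0000.
cos θ = (u·v)/(|u||v|) = 0.4985, so θ = 60.1°.

60.1°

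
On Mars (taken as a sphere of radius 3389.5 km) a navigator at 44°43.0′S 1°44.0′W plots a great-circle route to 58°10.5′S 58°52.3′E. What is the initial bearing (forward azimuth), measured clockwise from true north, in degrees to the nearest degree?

133°

With φ₁ = -0.7805, φ₂ = -1.0153, Δλ = 1.0578 rad, the forward-azimuth formula gives
θ = atan2( sin Δλ cos φ₂ , cos φ₁ sin φ₂ − sin φ₁ cos φ₂ cos Δλ ) = atan2(0.4594, -0.4217) = 132.54°.
So the initial bearing is 133°.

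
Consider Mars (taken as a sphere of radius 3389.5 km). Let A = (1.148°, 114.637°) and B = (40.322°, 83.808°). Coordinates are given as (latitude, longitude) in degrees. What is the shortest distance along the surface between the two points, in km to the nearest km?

Let φ₁ = 0.0200 rad, φ₂ = 0.7038 rad, and Δλ = -0.5381 rad.
cos c = sin φ₁ sin φ₂ + cos φ₁ cos φ₂ cos Δλ = (0.0200)(0.6471) + (0.9998)(0.7624)(0.8587) = 0.66752,
so c = arccos(0.66752) = 0.83992 rad.
Distance = R·c = 3389.5 × 0.8399 ≈ 2847 km.

2847 km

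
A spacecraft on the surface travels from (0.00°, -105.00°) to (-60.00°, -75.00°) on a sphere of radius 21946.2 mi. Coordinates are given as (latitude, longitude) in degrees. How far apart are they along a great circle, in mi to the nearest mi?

24645 mi

Let φ₁ = 0.0000 rad, φ₂ = -1.0472 rad, and Δλ = 0.5236 rad.
Haversine: a = sin²(Δφ/2) + cos φ₁ cos φ₂ sin²(Δλ/2) = 0.2500 + (1.0000)(0.5000)(0.0670) = 0.28349.
Central angle c = 2·arcsin(√a) = 1.12296 rad.
Distance = R·c = 21946.2 × 1.1230 ≈ 24645 mi.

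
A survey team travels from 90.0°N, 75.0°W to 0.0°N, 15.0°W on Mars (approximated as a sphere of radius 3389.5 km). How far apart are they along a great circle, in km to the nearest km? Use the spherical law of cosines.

Let φ₁ = 1.5708 rad, φ₂ = 0.0000 rad, and Δλ = 1.0472 rad.
cos c = sin φ₁ sin φ₂ + cos φ₁ cos φ₂ cos Δλ = (1.0000)(0.0000) + (0.0000)(1.0000)(0.5000) = 0.00000,
so c = arccos(0.00000) = 1.57080 rad.
Distance = R·c = 3389.5 × 1.5708 ≈ 5324 km.

5324 km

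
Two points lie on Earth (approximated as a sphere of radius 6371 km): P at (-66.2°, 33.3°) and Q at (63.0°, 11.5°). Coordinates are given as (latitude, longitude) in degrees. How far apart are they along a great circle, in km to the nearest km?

14475 km

In radians: φ₁ = -1.1554, φ₂ = 1.0996, Δλ = -21.800° = -0.3805 rad.
cos c = sin φ₁ sin φ₂ + cos φ₁ cos φ₂ cos Δλ = (-0.9150)(0.8910) + (0.4035)(0.4540)(0.9285) = -0.64513,
so c = arccos(-0.64513) = 2.27199 rad.
Distance = R·c = 6371 × 2.2720 ≈ 14475 km.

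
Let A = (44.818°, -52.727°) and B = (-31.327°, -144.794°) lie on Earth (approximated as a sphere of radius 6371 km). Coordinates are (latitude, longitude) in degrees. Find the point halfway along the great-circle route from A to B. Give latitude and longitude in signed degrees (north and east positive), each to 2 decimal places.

9.63°, -104.25°

The central angle between A and B is δ = 1.9696 rad.
With f = 0.5, the slerp weights are sin((1−f)δ)/sin δ = 0.9041 and sin(fδ)/sin δ = 0.9041.
Weighted sum of the unit vectors: (0.9041)·(0.4296,-0.5645,0.7049) + (0.9041)·(-0.6980,-0.4925,-0.5199) = (-0.2426, -0.9556, 0.1672).
Converting back: φ = atan2(z, √(x²+y²)) = 9.63°, λ = atan2(y, x) = -104.25°.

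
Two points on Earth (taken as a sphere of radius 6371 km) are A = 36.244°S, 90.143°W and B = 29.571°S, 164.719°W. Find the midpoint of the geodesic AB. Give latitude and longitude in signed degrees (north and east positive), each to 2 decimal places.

-39.11°, -129.08°

Central angle δ = 1.0720 rad. Interpolating on the sphere with fraction f = 0.5:
P = [sin((1−f)δ)·A + sin(fδ)·B] / sin δ = 0.5816·A + 0.5816·B in Cartesian coordinates,
giving P = (-0.4891, -0.6023, -0.6308), i.e. latitude -39.11°, longitude -129.08°.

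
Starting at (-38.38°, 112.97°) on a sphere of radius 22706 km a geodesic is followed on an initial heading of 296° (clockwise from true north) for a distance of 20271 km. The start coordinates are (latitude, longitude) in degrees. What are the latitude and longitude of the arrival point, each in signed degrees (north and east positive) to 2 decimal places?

-7.00°, 68.12°

Angular distance δ = d/R = 20271/22706 = 0.89276 rad; initial bearing θ = 5.1662 rad.
sin φ₂ = sin φ₁ cos δ + cos φ₁ sin δ cos θ = (-0.6209)(0.6273) + (0.7839)(0.7788)(0.4384) = -0.1218, so φ₂ = -7.00°.
Δλ = atan2(sin θ sin δ cos φ₁, cos δ − sin φ₁ sin φ₂) = atan2(-0.5487, 0.5516) = -44.849°.
λ₂ = 112.970° − 44.849° = 68.12°.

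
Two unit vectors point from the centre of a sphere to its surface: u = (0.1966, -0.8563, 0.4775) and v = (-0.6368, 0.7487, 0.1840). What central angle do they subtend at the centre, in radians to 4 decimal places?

2.3165 rad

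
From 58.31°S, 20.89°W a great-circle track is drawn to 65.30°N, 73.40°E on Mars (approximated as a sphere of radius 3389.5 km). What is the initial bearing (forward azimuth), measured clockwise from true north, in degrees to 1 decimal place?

With φ₁ = -1.0177, φ₂ = 1.1397, Δλ = 1.6457 rad, the forward-azimuth formula gives
θ = atan2( sin Δλ cos φ₂ , cos φ₁ sin φ₂ − sin φ₁ cos φ₂ cos Δλ ) = atan2(0.4167, 0.4507) = 42.76°.
So the initial bearing is 42.8°.

42.8°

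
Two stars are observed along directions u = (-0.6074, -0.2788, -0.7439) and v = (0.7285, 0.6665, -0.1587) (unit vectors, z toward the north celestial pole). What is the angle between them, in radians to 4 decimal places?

2.1062 rad

u·v = -0.5103; |u| = 1.0000, |v| = 1.0001.
cos θ = (u·v)/(|u||v|) = -0.5102, so θ = 2.1062 rad.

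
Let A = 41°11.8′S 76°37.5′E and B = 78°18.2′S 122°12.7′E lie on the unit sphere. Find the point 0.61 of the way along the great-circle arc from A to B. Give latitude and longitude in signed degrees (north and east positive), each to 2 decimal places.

-65.27°, 89.53°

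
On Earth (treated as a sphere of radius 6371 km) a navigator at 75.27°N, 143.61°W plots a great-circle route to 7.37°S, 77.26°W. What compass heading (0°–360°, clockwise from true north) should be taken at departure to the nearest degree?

115°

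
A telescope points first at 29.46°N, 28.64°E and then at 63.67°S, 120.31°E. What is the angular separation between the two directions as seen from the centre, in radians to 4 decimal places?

2.0399 rad

In radians: φ₁ = 0.5142, φ₂ = -1.1113, Δλ = 91.670° = 1.5999 rad.
cos c = sin φ₁ sin φ₂ + cos φ₁ cos φ₂ cos Δλ = (0.4918)(-0.8963) + (0.8707)(0.4435)(-0.0291) = -0.45205,
so c = arccos(-0.45205) = 2.03985 rad.
So the angular separation is 2.0399 rad.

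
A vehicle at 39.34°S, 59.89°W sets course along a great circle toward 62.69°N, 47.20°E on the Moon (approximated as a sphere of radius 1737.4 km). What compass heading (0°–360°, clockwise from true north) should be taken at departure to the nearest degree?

36°

With φ₁ = -0.6866, φ₂ = 1.0941, Δλ = 1.8691 rad, the forward-azimuth formula gives
θ = atan2( sin Δλ cos φ₂ , cos φ₁ sin φ₂ − sin φ₁ cos φ₂ cos Δλ ) = atan2(0.4385, 0.6017) = 36.09°.
So the initial bearing is 36°.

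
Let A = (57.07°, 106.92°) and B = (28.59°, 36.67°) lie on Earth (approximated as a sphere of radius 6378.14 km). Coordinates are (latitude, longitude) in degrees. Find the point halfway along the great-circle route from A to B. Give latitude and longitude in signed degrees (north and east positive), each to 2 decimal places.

48.19°, 62.40°

Central angle δ = 0.9728 rad. Interpolating on the sphere with fraction f = 0.5:
P = [sin((1−f)δ)·A + sin(fδ)·B] / sin δ = 0.5656·A + 0.5656·B in Cartesian coordinates,
giving P = (0.3089, 0.5908, 0.7454), i.e. latitude 48.19°, longitude 62.40°.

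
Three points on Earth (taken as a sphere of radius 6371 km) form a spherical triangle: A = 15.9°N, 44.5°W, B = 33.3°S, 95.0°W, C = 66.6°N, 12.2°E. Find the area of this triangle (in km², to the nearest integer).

Side lengths (central angles): a = 2.2168, b = 1.0915, c = 1.2016 rad; semiperimeter s = 2.2550.
By l'Huilier's theorem, tan(E/4) = √[tan(s/2) tan((s−a)/2) tan((s−b)/2) tan((s−c)/2)], giving spherical excess E = 0.4932 rad.
Area = E·R² = 0.4932 × (6371)² ≈ 20018867 km².

20018867 km²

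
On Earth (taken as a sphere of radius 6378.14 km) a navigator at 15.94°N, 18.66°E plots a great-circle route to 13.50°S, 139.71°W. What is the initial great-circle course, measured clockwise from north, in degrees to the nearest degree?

Δλ = -158.370° = -2.7641 rad.
y = sin Δλ · cos φ₂ = (-0.3686)(0.9724) = -0.3584
x = cos φ₁ sin φ₂ − sin φ₁ cos φ₂ cos Δλ = (0.9615)(-0.2334) − (0.2746)(0.9724)(-0.9296) = 0.0238
θ = atan2(y, x) = -86.21°; adding 360° gives 274°.

274°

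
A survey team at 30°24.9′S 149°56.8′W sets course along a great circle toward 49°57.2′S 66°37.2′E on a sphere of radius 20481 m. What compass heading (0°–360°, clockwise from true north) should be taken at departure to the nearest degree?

203°

Δλ = -143.433° = -2.5034 rad.
y = sin Δλ · cos φ₂ = (-0.5958)(0.6434) = -0.3833
x = cos φ₁ sin φ₂ − sin φ₁ cos φ₂ cos Δλ = (0.8624)(-0.7655) − (-0.5063)(0.6434)(-0.8032) = -0.9218
θ = atan2(y, x) = -157.42°; adding 360° gives 203°.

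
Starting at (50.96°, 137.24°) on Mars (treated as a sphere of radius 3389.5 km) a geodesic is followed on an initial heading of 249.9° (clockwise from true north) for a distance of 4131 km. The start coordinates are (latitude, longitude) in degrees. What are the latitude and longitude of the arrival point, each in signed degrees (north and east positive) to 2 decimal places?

3.71°, 75.19°

Angular distance δ = d/R = 4131/3389.5 = 1.21876 rad; initial bearing θ = 4.3616 rad.
sin φ₂ = sin φ₁ cos δ + cos φ₁ sin δ cos θ = (0.7767)(0.3448) + (0.6299)(0.9387)(-0.3437) = 0.0646, so φ₂ = 3.71°.
Δλ = atan2(sin θ sin δ cos φ₁, cos δ − sin φ₁ sin φ₂) = atan2(-0.5552, 0.2946) = -62.049°.
λ₂ = 137.240° − 62.049° = 75.19°.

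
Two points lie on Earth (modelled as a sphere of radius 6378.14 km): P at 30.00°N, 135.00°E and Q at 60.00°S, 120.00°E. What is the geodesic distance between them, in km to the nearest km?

With latitudes φ₁ = 30.000°, φ₂ = -60.000° and longitude difference Δλ = -15.000°:
Haversine: a = sin²(Δφ/2) + cos φ₁ cos φ₂ sin²(Δλ/2) = 0.5000 + (0.8660)(0.5000)(0.0170) = 0.50738.
Central angle c = 2·arcsin(√a) = 1.58555 rad.
Distance = R·c = 6378.14 × 1.5856 ≈ 10113 km.

10113 km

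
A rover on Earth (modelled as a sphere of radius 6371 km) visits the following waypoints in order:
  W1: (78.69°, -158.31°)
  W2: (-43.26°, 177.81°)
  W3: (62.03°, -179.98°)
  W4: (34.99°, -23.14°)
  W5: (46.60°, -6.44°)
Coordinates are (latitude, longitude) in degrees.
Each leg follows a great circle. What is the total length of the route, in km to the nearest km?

Leg W1→W2: central angle 2.1429 rad, distance 13652.4 km.
Leg W2→W3: central angle 1.8379 rad, distance 11709.4 km.
Leg W3→W4: central angle 1.4170 rad, distance 9027.8 km.
Leg W4→W5: central angle 0.2984 rad, distance 1901.3 km.
Total: 13652.4 + 11709.4 + 9027.8 + 1901.3 ≈ 36291 km.

36291 km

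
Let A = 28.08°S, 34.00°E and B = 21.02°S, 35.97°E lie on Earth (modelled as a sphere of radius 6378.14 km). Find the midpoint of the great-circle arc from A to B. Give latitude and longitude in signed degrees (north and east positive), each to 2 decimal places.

-24.55°, 35.01°

Central angle δ = 0.1271 rad. Interpolating on the sphere with fraction f = 0.5:
P = [sin((1−f)δ)·A + sin(fδ)·B] / sin δ = 0.5010·A + 0.5010·B in Cartesian coordinates,
giving P = (0.7450, 0.5219, -0.4155), i.e. latitude -24.55°, longitude 35.01°.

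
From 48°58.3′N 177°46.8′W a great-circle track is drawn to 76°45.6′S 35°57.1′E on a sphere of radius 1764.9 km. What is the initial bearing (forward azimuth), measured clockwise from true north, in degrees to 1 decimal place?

194.4°

Δλ = -146.268° = -2.5529 rad.
y = sin Δλ · cos φ₂ = (-0.5553)(0.2290) = -0.1272
x = cos φ₁ sin φ₂ − sin φ₁ cos φ₂ cos Δλ = (0.6564)(-0.9734) − (0.7544)(0.2290)(-0.8316) = -0.4953
θ = atan2(y, x) = -165.60°; adding 360° gives 194.4°.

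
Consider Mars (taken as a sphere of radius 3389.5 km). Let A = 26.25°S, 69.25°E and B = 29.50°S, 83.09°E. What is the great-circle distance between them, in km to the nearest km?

748 km

In radians: φ₁ = -0.4581, φ₂ = -0.5149, Δλ = 13.840° = 0.2416 rad.
Haversine: a = sin²(Δφ/2) + cos φ₁ cos φ₂ sin²(Δλ/2) = 0.0008 + (0.8969)(0.8704)(0.0145) = 0.01214.
Central angle c = 2·arcsin(√a) = 0.22077 rad.
Distance = R·c = 3389.5 × 0.2208 ≈ 748 km.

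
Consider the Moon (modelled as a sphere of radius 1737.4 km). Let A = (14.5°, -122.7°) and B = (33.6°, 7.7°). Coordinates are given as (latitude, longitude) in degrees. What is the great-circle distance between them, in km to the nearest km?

3414 km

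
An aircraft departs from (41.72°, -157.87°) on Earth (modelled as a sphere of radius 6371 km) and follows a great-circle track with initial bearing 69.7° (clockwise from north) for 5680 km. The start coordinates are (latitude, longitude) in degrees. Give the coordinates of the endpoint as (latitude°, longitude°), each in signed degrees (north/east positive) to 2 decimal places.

38.28°, -89.49°

Angular distance δ = d/R = 5680/6371 = 0.89154 rad; initial bearing θ = 1.2165 rad.
sin φ₂ = sin φ₁ cos δ + cos φ₁ sin δ cos θ = (0.6655)(0.6282) + (0.7464)(0.7780)(0.3469) = 0.6195, so φ₂ = 38.28°.
Δλ = atan2(sin θ sin δ cos φ₁, cos δ − sin φ₁ sin φ₂) = atan2(0.5447, 0.2159) = 68.376°.
λ₂ = -157.870° + 68.376° = -89.49°.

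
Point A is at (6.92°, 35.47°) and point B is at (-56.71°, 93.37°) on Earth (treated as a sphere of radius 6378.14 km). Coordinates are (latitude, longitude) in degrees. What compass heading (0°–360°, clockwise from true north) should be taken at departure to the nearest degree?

Δλ = 57.900° = 1.0105 rad.
y = sin Δλ · cos φ₂ = (0.8471)(0.5489) = 0.4650
x = cos φ₁ sin φ₂ − sin φ₁ cos φ₂ cos Δλ = (0.9927)(-0.8359) − (0.1205)(0.5489)(0.5314) = -0.8650
θ = atan2(y, x) = 151.74°, so the bearing is 152°.

152°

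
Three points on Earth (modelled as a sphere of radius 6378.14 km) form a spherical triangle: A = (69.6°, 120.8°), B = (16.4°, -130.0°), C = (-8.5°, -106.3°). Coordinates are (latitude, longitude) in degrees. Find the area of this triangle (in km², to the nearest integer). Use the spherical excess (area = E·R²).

Side lengths (central angles): a = 0.5970, b = 1.9533, c = 1.4155 rad; semiperimeter s = 1.9829.
By l'Huilier's theorem, tan(E/4) = √[tan(s/2) tan((s−a)/2) tan((s−b)/2) tan((s−c)/2)], giving spherical excess E = 0.2956 rad.
Area = E·R² = 0.2956 × (6378.14)² ≈ 12024330 km².

12024330 km²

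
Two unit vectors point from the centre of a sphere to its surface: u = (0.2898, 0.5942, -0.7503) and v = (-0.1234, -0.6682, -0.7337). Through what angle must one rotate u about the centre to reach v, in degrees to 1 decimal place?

83.2°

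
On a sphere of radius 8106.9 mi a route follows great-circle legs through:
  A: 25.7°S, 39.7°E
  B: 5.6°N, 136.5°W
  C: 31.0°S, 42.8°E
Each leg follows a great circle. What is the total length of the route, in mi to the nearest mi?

Leg A→B: central angle 2.7851 rad, distance 22578.4 mi.
Leg B→C: central angle 2.6981 rad, distance 21873.5 mi.
Total: 22578.4 + 21873.5 ≈ 44452 mi.

44452 mi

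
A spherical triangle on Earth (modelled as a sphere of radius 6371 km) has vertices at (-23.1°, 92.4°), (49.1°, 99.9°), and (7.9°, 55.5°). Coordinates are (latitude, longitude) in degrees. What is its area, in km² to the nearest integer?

18883326 km²

Side lengths (central angles): a = 0.9676, b = 0.8303, c = 1.2655 rad; semiperimeter s = 1.5317.
By l'Huilier's theorem, tan(E/4) = √[tan(s/2) tan((s−a)/2) tan((s−b)/2) tan((s−c)/2)], giving spherical excess E = 0.4652 rad.
Area = E·R² = 0.4652 × (6371)² ≈ 18883326 km².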